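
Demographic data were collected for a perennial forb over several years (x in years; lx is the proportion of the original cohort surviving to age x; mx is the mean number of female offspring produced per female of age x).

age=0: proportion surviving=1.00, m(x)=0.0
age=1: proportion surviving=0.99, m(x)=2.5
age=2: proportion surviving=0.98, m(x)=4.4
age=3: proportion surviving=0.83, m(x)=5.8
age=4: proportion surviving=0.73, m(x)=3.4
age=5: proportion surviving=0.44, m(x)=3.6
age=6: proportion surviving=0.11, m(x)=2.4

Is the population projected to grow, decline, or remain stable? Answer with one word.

R0 = Σ lx·mx = 0 + 2.475 + 4.312 + 4.814 + 2.482 + 1.584 + 0.264 = 15.931
R0 > 1, so the population is growing.

growing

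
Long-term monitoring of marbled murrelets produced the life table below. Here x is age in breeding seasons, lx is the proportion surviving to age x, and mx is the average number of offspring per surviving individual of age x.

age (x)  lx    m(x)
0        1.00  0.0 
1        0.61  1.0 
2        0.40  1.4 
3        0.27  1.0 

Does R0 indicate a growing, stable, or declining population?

R0 = Σ lx·mx = 0 + 0.61 + 0.56 + 0.27 = 1.44
R0 > 1, so the population is growing.

growing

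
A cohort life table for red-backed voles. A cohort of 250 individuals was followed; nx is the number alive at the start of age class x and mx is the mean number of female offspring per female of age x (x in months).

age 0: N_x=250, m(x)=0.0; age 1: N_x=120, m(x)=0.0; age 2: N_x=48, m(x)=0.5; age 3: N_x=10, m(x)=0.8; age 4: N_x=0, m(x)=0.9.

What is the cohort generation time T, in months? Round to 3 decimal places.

2.250

lx = nx/n0 = nx/250: 1, 0.48, 0.192, 0.04, 0
lx·mx: 0, 0, 0.096, 0.032, 0 → R0 = 0.128
x·lx·mx: 0, 0, 0.192, 0.096, 0 → Σ = 0.288
T = 0.288 / 0.128 = 2.25 → 2.250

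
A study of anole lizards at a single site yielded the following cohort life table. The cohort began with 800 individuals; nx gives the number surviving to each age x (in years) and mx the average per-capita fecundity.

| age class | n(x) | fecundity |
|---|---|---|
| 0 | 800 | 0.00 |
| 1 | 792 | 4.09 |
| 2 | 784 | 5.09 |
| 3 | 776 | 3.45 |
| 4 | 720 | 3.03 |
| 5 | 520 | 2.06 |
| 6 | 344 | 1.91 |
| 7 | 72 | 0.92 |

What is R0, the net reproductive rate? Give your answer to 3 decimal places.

17.354

lx = nx/n0 = nx/800: 1, 0.99, 0.98, 0.97, 0.9, 0.65, 0.43, 0.09
lx·mx by age: 0, 4.0491, 4.9882, 3.3465, 2.727, 1.339, 0.8213, 0.0828
R0 = Σ lx·mx = 17.3539 → 17.354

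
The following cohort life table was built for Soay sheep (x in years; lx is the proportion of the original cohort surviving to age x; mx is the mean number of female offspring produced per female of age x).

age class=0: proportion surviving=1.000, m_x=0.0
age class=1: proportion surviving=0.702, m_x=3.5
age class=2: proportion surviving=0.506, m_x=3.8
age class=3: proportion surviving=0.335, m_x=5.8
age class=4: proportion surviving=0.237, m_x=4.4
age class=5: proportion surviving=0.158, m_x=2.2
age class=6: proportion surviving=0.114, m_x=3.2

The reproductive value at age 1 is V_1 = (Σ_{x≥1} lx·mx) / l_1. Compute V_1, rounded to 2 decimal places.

11.51

lx·mx for x ≥ 1: 2.457, 1.9228, 1.943, 1.0428, 0.3476, 0.3648 → sum = 8.078
V_1 = 8.078 / l_1 = 8.078 / 0.702 = 11.507123… → 11.51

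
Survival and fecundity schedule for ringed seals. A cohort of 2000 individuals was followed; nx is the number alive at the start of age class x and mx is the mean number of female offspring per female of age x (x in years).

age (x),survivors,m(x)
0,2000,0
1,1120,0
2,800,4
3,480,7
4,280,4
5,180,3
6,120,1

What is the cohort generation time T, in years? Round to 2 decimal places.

lx = nx/n0 = nx/2000: 1, 0.56, 0.4, 0.24, 0.14, 0.09, 0.06
lx·mx: 0, 0, 1.6, 1.68, 0.56, 0.27, 0.06 → R0 = 4.17
x·lx·mx: 0, 0, 3.2, 5.04, 2.24, 1.35, 0.36 → Σ = 12.19
T = 12.19 / 4.17 = 2.923261… → 2.92

2.92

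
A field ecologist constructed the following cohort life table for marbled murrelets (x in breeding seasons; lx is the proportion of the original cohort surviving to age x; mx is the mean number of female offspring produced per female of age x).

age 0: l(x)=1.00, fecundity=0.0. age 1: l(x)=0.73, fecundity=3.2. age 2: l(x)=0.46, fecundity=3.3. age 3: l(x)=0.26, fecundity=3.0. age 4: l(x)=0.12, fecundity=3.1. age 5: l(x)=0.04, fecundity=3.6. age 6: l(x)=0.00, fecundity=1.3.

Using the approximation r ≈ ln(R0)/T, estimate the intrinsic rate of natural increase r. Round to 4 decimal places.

R0 = Σ lx·mx = 0 + 2.336 + 1.518 + 0.78 + 0.372 + 0.144 + 0 = 5.15
Σ x·lx·mx = 9.92; T = 9.92/5.15 = 1.92621…
r ≈ ln(R0)/T = ln(5.15)/1.92621… = 0.85089… → 0.8509

0.8509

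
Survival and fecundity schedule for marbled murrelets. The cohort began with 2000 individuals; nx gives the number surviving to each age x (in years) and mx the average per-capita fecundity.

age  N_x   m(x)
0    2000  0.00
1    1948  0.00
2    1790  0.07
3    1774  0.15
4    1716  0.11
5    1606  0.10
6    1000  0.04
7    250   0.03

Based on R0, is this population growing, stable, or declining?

lx = nx/n0 = nx/2000: 1, 0.974, 0.895, 0.887, 0.858, 0.803, 0.5, 0.125
R0 = Σ lx·mx = 0 + 0 + 0.06265 + 0.13305 + 0.09438 + 0.0803 + 0.02 + 0.00375 = 0.39413
R0 < 1, so the population is declining.

declining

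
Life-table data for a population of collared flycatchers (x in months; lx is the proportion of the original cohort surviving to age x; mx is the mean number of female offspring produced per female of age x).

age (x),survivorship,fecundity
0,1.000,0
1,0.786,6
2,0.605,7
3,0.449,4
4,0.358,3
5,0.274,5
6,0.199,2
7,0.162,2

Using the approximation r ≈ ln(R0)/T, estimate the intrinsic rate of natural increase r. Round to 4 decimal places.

R0 = Σ lx·mx = 0 + 4.716 + 4.235 + 1.796 + 1.074 + 1.37 + 0.398 + 0.324 = 13.913
Σ x·lx·mx = 34.376; T = 34.376/13.913 = 2.47078…
r ≈ ln(R0)/T = ln(13.913)/2.47078… = 1.065583… → 1.0656

1.0656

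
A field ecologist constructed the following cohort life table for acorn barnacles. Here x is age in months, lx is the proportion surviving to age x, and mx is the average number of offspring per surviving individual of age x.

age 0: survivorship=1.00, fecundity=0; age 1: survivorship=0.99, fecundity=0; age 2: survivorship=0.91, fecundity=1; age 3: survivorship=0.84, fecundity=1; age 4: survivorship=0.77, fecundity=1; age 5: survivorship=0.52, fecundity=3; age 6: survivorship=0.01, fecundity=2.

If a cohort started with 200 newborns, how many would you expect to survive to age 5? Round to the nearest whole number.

Expected survivors = N0 · l_5 = 200 × 0.52 = 104 → 104

104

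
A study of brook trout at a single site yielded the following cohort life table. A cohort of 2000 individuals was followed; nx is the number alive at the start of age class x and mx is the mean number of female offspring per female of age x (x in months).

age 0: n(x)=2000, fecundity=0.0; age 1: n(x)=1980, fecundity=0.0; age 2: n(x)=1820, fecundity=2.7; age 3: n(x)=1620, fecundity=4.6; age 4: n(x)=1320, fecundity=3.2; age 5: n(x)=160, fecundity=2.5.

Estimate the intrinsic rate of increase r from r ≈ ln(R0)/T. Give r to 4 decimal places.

lx = nx/n0 = nx/2000: 1, 0.99, 0.91, 0.81, 0.66, 0.08
R0 = Σ lx·mx = 0 + 0 + 2.457 + 3.726 + 2.112 + 0.2 = 8.495
Σ x·lx·mx = 25.54; T = 25.54/8.495 = 3.00647…
r ≈ ln(R0)/T = ln(8.495)/3.00647… = 0.711623… → 0.7116

0.7116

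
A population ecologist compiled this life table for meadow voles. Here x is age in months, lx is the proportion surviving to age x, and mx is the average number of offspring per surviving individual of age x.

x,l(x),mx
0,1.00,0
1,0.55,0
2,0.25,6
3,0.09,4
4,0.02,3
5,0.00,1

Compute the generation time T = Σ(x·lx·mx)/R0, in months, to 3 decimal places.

lx·mx: 0, 0, 1.5, 0.36, 0.06, 0 → R0 = 1.92
x·lx·mx: 0, 0, 3, 1.08, 0.24, 0 → Σ = 4.32
T = 4.32 / 1.92 = 2.25 → 2.250

2.250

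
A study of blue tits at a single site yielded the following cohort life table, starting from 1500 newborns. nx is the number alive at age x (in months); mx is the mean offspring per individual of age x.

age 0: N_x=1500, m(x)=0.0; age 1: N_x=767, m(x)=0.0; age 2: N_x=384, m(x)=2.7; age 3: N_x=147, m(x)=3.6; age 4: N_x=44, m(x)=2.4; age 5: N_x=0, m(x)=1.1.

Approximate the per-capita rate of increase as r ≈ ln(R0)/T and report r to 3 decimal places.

0.044

lx = nx/n0 = nx/1500: 1, 0.51133…, 0.256, 0.098, 0.02933…, 0
R0 = Σ lx·mx = 0 + 0 + 0.6912 + 0.3528 + 0.0704… + 0 = 1.1144…
Σ x·lx·mx = 2.7224…; T = 2.7224…/1.1144… = 2.44293…
r ≈ ln(R0)/T = ln(1.1144…)/2.44293… = 0.04434… → 0.044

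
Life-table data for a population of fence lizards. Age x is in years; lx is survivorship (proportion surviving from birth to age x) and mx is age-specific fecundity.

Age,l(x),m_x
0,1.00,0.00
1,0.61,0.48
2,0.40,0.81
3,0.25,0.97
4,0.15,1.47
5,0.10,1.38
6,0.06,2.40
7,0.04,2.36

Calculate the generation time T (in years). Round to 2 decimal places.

3.27

lx·mx: 0, 0.2928, 0.324, 0.2425, 0.2205, 0.138, 0.144, 0.0944 → R0 = 1.4562
x·lx·mx: 0, 0.2928, 0.648, 0.7275, 0.882, 0.69, 0.864, 0.6608 → Σ = 4.7651
T = 4.7651 / 1.4562 = 3.272284… → 3.27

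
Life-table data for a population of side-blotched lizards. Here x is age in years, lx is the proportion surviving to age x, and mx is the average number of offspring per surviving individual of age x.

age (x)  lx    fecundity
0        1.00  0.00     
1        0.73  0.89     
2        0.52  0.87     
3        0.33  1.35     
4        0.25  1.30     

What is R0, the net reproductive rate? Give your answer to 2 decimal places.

lx·mx by age: 0, 0.6497, 0.4524, 0.4455, 0.325
R0 = Σ lx·mx = 1.8726 → 1.87

1.87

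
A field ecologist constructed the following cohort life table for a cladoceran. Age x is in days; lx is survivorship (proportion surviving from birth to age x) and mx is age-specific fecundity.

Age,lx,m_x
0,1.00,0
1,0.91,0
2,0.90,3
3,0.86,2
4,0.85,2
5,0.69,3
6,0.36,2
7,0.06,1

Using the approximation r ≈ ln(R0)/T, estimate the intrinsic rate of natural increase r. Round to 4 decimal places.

0.6064

R0 = Σ lx·mx = 0 + 0 + 2.7 + 1.72 + 1.7 + 2.07 + 0.72 + 0.06 = 8.97
Σ x·lx·mx = 32.45; T = 32.45/8.97 = 3.61761…
r ≈ ln(R0)/T = ln(8.97)/3.61761… = 0.606445… → 0.6064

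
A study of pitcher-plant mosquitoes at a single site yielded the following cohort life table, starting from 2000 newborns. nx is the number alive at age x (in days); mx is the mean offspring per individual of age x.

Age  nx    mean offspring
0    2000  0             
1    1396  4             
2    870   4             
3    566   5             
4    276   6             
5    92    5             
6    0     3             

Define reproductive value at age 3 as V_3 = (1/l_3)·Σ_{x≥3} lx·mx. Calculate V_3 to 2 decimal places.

8.74

lx = nx/n0 = nx/2000: 1, 0.698, 0.435, 0.283, 0.138, 0.046, 0
lx·mx for x ≥ 3: 1.415, 0.828, 0.23, 0 → sum = 2.473
V_3 = 2.473 / l_3 = 2.473 / 0.283 = 8.738516… → 8.74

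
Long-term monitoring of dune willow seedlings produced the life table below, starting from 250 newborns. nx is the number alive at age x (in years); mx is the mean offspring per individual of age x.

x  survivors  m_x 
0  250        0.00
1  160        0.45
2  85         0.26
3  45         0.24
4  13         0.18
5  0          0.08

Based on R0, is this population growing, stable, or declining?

lx = nx/n0 = nx/250: 1, 0.64, 0.34, 0.18, 0.052, 0
R0 = Σ lx·mx = 0 + 0.288 + 0.0884 + 0.0432 + 0.00936 + 0 = 0.42896
R0 < 1, so the population is declining.

declining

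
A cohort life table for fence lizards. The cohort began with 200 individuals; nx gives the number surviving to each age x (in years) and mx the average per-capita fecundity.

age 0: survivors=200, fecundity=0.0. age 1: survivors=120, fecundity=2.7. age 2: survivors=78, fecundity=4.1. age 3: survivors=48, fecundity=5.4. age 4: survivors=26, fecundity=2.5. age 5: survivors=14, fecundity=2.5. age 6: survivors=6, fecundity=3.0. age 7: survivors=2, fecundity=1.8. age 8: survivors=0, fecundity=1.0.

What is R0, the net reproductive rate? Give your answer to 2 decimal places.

lx = nx/n0 = nx/200: 1, 0.6, 0.39, 0.24, 0.13, 0.07, 0.03, 0.01, 0
lx·mx by age: 0, 1.62, 1.599, 1.296, 0.325, 0.175, 0.09, 0.018, 0
R0 = Σ lx·mx = 5.123 → 5.12

5.12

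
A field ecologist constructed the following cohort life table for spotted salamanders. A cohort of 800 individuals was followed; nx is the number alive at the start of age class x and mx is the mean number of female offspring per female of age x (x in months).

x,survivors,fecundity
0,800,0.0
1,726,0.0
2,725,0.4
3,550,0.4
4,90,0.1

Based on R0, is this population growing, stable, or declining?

lx = nx/n0 = nx/800: 1, 0.9075, 0.90625, 0.6875, 0.1125
R0 = Σ lx·mx = 0 + 0 + 0.3625 + 0.275 + 0.01125 = 0.64875
R0 < 1, so the population is declining.

declining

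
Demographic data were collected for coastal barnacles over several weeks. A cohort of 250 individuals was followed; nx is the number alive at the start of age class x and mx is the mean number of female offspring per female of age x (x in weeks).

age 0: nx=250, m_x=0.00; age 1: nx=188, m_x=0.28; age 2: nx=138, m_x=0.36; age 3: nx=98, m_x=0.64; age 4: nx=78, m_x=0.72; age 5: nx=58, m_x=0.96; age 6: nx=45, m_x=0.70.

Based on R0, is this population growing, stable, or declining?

lx = nx/n0 = nx/250: 1, 0.752, 0.552, 0.392, 0.312, 0.232, 0.18
R0 = Σ lx·mx = 0 + 0.21056 + 0.19872 + 0.25088 + 0.22464 + 0.22272 + 0.126 = 1.23352
R0 > 1, so the population is growing.

growing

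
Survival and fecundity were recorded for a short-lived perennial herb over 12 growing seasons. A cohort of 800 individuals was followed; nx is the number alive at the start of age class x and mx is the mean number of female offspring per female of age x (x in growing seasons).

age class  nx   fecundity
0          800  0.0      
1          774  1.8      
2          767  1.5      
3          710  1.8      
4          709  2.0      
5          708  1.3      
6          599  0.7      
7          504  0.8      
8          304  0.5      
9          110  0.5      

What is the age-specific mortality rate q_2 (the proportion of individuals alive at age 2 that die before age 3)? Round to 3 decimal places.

lx = nx/n0 = nx/800: 1, 0.9675, 0.95875, 0.8875, 0.88625, 0.885, 0.74875, 0.63, 0.38, 0.1375
q_2 = (l_2 − l_3) / l_2 = (0.95875 − 0.8875) / 0.95875
     = 0.07125 / 0.95875 = 0.074316… → 0.074

0.074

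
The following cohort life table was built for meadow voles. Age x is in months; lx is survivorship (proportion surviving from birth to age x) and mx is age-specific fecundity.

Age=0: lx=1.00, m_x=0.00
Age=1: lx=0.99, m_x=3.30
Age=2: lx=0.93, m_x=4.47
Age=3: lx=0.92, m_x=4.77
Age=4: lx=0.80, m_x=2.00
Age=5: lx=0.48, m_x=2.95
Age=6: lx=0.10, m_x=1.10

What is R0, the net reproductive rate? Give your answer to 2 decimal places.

14.94

lx·mx by age: 0, 3.267, 4.1571, 4.3884, 1.6, 1.416, 0.11
R0 = Σ lx·mx = 14.9385 → 14.94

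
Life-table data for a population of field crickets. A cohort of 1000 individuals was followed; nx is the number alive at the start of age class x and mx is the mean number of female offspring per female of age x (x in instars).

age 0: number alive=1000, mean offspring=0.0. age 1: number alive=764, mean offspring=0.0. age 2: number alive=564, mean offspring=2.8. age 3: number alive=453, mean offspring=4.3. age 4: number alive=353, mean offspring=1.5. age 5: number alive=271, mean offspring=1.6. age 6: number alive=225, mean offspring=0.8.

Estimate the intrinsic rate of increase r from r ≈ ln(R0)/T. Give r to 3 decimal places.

lx = nx/n0 = nx/1000: 1, 0.764, 0.564, 0.453, 0.353, 0.271, 0.225
R0 = Σ lx·mx = 0 + 0 + 1.5792 + 1.9479 + 0.5295 + 0.4336 + 0.18 = 4.6702
Σ x·lx·mx = 14.3681; T = 14.3681/4.6702 = 3.07655…
r ≈ ln(R0)/T = ln(4.6702)/3.07655… = 0.50095… → 0.501

0.501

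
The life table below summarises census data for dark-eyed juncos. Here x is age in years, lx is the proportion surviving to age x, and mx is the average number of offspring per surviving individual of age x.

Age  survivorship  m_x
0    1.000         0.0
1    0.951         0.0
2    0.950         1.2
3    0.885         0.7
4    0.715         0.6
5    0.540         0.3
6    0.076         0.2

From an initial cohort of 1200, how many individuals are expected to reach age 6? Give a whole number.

Expected survivors = N0 · l_6 = 1200 × 0.076 = 91.2 → 91

91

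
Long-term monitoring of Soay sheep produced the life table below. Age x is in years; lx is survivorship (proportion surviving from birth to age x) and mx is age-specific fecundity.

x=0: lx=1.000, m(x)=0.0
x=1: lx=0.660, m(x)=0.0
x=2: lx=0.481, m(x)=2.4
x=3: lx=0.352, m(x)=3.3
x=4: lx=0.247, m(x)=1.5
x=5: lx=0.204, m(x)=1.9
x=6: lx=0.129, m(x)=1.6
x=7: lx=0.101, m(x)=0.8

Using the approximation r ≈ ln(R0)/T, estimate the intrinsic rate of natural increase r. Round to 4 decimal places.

0.3699

R0 = Σ lx·mx = 0 + 0 + 1.1544 + 1.1616 + 0.3705 + 0.3876 + 0.2064 + 0.0808 = 3.3613
Σ x·lx·mx = 11.0176; T = 11.0176/3.3613 = 3.27778…
r ≈ ln(R0)/T = ln(3.3613)/3.27778… = 0.369863… → 0.3699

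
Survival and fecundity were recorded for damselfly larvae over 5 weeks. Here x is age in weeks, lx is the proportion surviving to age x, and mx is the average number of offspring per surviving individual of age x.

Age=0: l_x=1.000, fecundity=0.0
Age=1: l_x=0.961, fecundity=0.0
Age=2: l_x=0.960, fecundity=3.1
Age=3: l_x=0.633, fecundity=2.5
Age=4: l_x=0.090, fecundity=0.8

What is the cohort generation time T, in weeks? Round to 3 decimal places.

lx·mx: 0, 0, 2.976, 1.5825, 0.072 → R0 = 4.6305
x·lx·mx: 0, 0, 5.952, 4.7475, 0.288 → Σ = 10.9875
T = 10.9875 / 4.6305 = 2.372854… → 2.373

2.373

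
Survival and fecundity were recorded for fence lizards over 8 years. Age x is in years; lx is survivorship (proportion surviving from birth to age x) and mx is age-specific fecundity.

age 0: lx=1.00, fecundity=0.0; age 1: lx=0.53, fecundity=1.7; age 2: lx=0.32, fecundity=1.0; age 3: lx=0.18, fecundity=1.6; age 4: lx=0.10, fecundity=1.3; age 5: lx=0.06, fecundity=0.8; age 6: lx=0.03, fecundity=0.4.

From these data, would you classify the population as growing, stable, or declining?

R0 = Σ lx·mx = 0 + 0.901 + 0.32 + 0.288 + 0.13 + 0.048 + 0.012 = 1.699
R0 > 1, so the population is growing.

growing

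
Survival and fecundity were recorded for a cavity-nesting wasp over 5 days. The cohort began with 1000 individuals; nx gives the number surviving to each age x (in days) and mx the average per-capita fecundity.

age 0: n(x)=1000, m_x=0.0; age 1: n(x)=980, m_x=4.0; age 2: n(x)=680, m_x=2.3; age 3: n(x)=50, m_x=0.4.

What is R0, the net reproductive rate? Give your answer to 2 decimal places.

5.50

lx = nx/n0 = nx/1000: 1, 0.98, 0.68, 0.05
lx·mx by age: 0, 3.92, 1.564, 0.02
R0 = Σ lx·mx = 5.504 → 5.50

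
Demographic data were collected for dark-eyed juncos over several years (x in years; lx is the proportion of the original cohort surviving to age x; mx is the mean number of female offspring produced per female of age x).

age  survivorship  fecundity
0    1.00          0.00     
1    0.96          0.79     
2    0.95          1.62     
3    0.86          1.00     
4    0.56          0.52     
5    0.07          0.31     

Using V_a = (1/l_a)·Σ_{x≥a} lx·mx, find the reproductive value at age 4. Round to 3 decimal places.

0.559

lx·mx for x ≥ 4: 0.2912, 0.0217 → sum = 0.3129
V_4 = 0.3129 / l_4 = 0.3129 / 0.56 = 0.55875 → 0.559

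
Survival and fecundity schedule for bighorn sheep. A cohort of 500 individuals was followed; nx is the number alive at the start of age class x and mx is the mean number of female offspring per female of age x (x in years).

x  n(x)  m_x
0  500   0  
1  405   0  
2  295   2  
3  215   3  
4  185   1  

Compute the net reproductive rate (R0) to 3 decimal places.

lx = nx/n0 = nx/500: 1, 0.81, 0.59, 0.43, 0.37
lx·mx by age: 0, 0, 1.18, 1.29, 0.37
R0 = Σ lx·mx = 2.84 → 2.840

2.840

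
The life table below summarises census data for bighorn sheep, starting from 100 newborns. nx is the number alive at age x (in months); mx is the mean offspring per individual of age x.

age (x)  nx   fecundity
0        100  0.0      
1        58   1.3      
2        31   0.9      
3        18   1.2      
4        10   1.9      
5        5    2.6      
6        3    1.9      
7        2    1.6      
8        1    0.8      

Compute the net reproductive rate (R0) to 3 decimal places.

1.666

lx = nx/n0 = nx/100: 1, 0.58, 0.31, 0.18, 0.1, 0.05, 0.03, 0.02, 0.01
lx·mx by age: 0, 0.754, 0.279, 0.216, 0.19, 0.13, 0.057, 0.032, 0.008
R0 = Σ lx·mx = 1.666 → 1.666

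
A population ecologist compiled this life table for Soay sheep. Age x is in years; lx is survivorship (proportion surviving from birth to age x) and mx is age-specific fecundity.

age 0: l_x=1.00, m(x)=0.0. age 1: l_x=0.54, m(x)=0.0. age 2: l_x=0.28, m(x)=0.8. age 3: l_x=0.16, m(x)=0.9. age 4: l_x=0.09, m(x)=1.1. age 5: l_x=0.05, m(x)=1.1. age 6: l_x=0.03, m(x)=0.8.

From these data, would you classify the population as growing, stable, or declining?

R0 = Σ lx·mx = 0 + 0 + 0.224 + 0.144 + 0.099 + 0.055 + 0.024 = 0.546
R0 < 1, so the population is declining.

declining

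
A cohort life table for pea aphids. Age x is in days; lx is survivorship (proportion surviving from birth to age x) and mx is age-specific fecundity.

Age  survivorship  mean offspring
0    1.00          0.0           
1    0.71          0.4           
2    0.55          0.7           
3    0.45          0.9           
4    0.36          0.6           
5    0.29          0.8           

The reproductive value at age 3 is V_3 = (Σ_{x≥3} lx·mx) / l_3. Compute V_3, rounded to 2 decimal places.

1.90

lx·mx for x ≥ 3: 0.405, 0.216, 0.232 → sum = 0.853
V_3 = 0.853 / l_3 = 0.853 / 0.45 = 1.895556… → 1.90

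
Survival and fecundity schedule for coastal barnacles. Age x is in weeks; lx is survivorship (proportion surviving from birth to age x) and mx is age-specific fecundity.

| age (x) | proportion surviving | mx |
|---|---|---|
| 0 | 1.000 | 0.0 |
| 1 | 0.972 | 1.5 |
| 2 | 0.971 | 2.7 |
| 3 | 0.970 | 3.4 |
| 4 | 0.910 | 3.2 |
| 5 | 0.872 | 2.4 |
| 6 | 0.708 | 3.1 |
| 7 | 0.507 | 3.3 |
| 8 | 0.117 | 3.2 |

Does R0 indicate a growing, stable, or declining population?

growing

R0 = Σ lx·mx = 0 + 1.458 + 2.6217 + 3.298 + 2.912 + 2.0928 + 2.1948 + 1.6731 + 0.3744 = 16.6248
R0 > 1, so the population is growing.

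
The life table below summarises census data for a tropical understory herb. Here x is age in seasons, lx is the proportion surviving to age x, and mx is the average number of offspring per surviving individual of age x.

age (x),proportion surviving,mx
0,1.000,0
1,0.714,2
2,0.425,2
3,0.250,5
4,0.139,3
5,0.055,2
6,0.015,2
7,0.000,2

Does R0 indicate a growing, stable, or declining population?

R0 = Σ lx·mx = 0 + 1.428 + 0.85 + 1.25 + 0.417 + 0.11 + 0.03 + 0 = 4.085
R0 > 1, so the population is growing.

growing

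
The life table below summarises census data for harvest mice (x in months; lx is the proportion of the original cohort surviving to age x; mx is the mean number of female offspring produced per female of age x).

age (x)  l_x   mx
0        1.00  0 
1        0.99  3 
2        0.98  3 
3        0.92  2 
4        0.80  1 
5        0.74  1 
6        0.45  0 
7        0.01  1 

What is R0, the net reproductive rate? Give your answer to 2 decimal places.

9.30

lx·mx by age: 0, 2.97, 2.94, 1.84, 0.8, 0.74, 0, 0.01
R0 = Σ lx·mx = 9.3 → 9.30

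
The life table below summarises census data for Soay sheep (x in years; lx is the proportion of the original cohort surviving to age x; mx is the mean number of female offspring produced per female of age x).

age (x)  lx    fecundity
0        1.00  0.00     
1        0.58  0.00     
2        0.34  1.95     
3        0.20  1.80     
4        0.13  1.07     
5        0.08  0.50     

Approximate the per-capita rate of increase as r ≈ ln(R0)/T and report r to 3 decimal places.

0.070

R0 = Σ lx·mx = 0 + 0 + 0.663 + 0.36 + 0.1391 + 0.04 = 1.2021
Σ x·lx·mx = 3.1624; T = 3.1624/1.2021 = 2.63073…
r ≈ ln(R0)/T = ln(1.2021)/2.63073… = 0.06997… → 0.070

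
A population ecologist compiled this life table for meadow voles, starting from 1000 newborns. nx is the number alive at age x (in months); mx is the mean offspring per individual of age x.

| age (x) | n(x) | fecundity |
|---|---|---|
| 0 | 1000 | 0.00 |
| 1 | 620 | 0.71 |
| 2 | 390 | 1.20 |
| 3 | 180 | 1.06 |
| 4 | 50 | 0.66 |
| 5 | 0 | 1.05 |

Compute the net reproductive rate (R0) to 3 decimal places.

1.132

lx = nx/n0 = nx/1000: 1, 0.62, 0.39, 0.18, 0.05, 0
lx·mx by age: 0, 0.4402, 0.468, 0.1908, 0.033, 0
R0 = Σ lx·mx = 1.132 → 1.132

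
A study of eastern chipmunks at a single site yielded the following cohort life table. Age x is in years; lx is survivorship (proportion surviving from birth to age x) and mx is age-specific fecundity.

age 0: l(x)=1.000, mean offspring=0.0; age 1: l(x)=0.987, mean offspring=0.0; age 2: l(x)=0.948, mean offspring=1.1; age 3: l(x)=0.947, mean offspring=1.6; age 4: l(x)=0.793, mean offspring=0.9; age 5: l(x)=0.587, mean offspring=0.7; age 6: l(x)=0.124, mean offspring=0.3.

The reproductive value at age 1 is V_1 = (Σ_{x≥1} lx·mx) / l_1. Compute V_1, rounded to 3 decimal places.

lx·mx for x ≥ 1: 0, 1.0428, 1.5152, 0.7137, 0.4109, 0.0372 → sum = 3.7198
V_1 = 3.7198 / l_1 = 3.7198 / 0.987 = 3.768794… → 3.769

3.769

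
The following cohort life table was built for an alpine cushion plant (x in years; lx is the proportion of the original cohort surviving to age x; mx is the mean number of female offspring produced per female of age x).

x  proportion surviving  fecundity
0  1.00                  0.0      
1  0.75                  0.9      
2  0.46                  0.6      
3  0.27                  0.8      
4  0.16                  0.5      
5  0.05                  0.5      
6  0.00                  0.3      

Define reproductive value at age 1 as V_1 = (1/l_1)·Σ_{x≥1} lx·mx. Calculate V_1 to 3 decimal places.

lx·mx for x ≥ 1: 0.675, 0.276, 0.216, 0.08, 0.025, 0 → sum = 1.272
V_1 = 1.272 / l_1 = 1.272 / 0.75 = 1.696 → 1.696

1.696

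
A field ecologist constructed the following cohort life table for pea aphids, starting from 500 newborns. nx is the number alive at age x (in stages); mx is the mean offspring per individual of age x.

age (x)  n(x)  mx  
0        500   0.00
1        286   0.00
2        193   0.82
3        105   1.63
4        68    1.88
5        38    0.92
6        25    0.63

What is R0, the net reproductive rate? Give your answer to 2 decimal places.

lx = nx/n0 = nx/500: 1, 0.572, 0.386, 0.21, 0.136, 0.076, 0.05
lx·mx by age: 0, 0, 0.31652, 0.3423, 0.25568, 0.06992, 0.0315
R0 = Σ lx·mx = 1.01592 → 1.02

1.02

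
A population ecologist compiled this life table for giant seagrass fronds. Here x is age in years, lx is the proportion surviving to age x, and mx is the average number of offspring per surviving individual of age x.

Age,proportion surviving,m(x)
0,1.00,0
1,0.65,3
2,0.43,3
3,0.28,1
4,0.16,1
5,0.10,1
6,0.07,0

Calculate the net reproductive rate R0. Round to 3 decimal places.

3.780

lx·mx by age: 0, 1.95, 1.29, 0.28, 0.16, 0.1, 0
R0 = Σ lx·mx = 3.78 → 3.780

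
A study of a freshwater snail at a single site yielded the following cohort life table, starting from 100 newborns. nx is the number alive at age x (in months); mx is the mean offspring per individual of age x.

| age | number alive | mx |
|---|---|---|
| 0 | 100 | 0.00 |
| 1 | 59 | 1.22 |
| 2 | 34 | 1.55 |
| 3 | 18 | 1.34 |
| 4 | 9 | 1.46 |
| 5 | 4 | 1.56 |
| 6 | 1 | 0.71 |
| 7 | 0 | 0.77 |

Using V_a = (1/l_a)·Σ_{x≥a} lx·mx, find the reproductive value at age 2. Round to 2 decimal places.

2.85

lx = nx/n0 = nx/100: 1, 0.59, 0.34, 0.18, 0.09, 0.04, 0.01, 0
lx·mx for x ≥ 2: 0.527, 0.2412, 0.1314, 0.0624, 0.0071, 0 → sum = 0.9691
V_2 = 0.9691 / l_2 = 0.9691 / 0.34 = 2.850294… → 2.85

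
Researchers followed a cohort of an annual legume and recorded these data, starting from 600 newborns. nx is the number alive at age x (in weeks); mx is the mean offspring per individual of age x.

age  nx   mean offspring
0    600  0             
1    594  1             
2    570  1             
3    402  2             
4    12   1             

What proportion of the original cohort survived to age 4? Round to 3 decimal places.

l_4 = n_4/n_0 = 12/600 = 0.02 → 0.020

0.020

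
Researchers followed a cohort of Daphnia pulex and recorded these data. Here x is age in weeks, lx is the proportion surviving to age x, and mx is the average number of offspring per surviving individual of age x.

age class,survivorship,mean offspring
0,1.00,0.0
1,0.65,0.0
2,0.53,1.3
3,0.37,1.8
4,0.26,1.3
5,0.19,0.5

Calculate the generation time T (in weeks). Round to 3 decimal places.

2.910

lx·mx: 0, 0, 0.689, 0.666, 0.338, 0.095 → R0 = 1.788
x·lx·mx: 0, 0, 1.378, 1.998, 1.352, 0.475 → Σ = 5.203
T = 5.203 / 1.788 = 2.909955… → 2.910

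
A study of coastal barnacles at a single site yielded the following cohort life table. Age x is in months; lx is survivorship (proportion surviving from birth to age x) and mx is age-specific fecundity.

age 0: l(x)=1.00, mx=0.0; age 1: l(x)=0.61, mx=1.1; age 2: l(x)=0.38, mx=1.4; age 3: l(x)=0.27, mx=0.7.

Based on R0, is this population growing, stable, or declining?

growing

R0 = Σ lx·mx = 0 + 0.671 + 0.532 + 0.189 = 1.392
R0 > 1, so the population is growing.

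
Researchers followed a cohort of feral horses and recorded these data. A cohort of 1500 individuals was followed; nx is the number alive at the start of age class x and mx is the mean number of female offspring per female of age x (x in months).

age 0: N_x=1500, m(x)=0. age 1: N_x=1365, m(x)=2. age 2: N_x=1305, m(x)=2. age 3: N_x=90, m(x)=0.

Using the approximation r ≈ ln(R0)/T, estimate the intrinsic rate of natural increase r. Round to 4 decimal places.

0.8529

lx = nx/n0 = nx/1500: 1, 0.91, 0.87, 0.06
R0 = Σ lx·mx = 0 + 1.82 + 1.74 + 0 = 3.56
Σ x·lx·mx = 5.3; T = 5.3/3.56 = 1.48876…
r ≈ ln(R0)/T = ln(3.56)/1.48876… = 0.852896… → 0.8529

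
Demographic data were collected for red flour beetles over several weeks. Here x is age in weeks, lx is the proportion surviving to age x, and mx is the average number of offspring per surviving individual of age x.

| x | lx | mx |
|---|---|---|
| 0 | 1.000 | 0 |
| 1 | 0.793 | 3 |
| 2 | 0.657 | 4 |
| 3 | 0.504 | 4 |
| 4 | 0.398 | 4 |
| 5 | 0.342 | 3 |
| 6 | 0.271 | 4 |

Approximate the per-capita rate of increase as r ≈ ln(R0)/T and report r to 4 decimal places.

R0 = Σ lx·mx = 0 + 2.379 + 2.628 + 2.016 + 1.592 + 1.026 + 1.084 = 10.725
Σ x·lx·mx = 31.685; T = 31.685/10.725 = 2.95431…
r ≈ ln(R0)/T = ln(10.725)/2.95431… = 0.80309… → 0.8031

0.8031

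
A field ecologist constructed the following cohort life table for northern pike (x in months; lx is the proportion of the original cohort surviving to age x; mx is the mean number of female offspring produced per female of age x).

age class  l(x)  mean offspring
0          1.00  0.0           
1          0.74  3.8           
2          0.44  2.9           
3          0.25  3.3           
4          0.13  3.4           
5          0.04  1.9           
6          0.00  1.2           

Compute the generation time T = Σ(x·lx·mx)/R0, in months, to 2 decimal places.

1.84

lx·mx: 0, 2.812, 1.276, 0.825, 0.442, 0.076, 0 → R0 = 5.431
x·lx·mx: 0, 2.812, 2.552, 2.475, 1.768, 0.38, 0 → Σ = 9.987
T = 9.987 / 5.431 = 1.838888… → 1.84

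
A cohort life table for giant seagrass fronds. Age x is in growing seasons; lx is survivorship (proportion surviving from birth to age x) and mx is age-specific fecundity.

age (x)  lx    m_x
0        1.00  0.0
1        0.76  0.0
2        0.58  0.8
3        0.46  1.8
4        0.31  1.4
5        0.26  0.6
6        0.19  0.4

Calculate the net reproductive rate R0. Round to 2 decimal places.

1.96

lx·mx by age: 0, 0, 0.464, 0.828, 0.434, 0.156, 0.076
R0 = Σ lx·mx = 1.958 → 1.96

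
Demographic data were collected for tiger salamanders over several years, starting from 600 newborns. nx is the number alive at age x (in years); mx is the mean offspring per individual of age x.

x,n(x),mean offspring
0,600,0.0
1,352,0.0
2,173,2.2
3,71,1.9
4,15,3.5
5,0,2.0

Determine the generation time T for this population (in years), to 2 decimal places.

2.42

lx = nx/n0 = nx/600: 1, 0.58667…, 0.28833…, 0.11833…, 0.025, 0
lx·mx: 0, 0, 0.634333…, 0.224833…, 0.0875, 0 → R0 = 0.946667…
x·lx·mx: 0, 0, 1.268667…, 0.6745…, 0.35, 0 → Σ = 2.293167…
T = 2.293167… / 0.946667… = 2.422359… → 2.42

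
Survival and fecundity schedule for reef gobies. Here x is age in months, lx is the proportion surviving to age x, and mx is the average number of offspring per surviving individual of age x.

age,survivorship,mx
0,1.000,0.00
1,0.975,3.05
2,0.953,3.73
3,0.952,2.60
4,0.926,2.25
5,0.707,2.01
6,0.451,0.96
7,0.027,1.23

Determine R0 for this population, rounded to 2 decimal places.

12.97

lx·mx by age: 0, 2.97375, 3.55469, 2.4752, 2.0835, 1.42107, 0.43296, 0.03321
R0 = Σ lx·mx = 12.97438 → 12.97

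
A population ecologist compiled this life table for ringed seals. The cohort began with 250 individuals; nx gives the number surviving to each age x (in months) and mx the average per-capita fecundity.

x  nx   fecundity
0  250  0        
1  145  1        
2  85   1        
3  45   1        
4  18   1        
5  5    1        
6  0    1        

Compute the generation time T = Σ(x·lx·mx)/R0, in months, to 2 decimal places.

1.84

lx = nx/n0 = nx/250: 1, 0.58, 0.34, 0.18, 0.072, 0.02, 0
lx·mx: 0, 0.58, 0.34, 0.18, 0.072, 0.02, 0 → R0 = 1.192
x·lx·mx: 0, 0.58, 0.68, 0.54, 0.288, 0.1, 0 → Σ = 2.188
T = 2.188 / 1.192 = 1.83557… → 1.84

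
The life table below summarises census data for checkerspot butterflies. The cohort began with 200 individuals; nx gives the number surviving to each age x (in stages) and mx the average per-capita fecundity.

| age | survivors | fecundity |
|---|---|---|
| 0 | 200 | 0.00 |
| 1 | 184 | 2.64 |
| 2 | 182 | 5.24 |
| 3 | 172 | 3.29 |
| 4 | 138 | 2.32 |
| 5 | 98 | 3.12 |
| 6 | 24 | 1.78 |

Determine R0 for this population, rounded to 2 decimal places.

13.37

lx = nx/n0 = nx/200: 1, 0.92, 0.91, 0.86, 0.69, 0.49, 0.12
lx·mx by age: 0, 2.4288, 4.7684, 2.8294, 1.6008, 1.5288, 0.2136
R0 = Σ lx·mx = 13.3698 → 13.37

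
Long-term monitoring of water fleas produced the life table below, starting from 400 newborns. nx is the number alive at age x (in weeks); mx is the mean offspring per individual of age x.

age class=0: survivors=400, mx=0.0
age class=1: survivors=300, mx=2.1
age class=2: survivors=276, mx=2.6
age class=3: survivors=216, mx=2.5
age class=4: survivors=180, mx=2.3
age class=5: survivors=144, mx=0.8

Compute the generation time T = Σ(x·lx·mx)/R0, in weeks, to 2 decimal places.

2.45

lx = nx/n0 = nx/400: 1, 0.75, 0.69, 0.54, 0.45, 0.36
lx·mx: 0, 1.575, 1.794, 1.35, 1.035, 0.288 → R0 = 6.042
x·lx·mx: 0, 1.575, 3.588, 4.05, 4.14, 1.44 → Σ = 14.793
T = 14.793 / 6.042 = 2.448361… → 2.45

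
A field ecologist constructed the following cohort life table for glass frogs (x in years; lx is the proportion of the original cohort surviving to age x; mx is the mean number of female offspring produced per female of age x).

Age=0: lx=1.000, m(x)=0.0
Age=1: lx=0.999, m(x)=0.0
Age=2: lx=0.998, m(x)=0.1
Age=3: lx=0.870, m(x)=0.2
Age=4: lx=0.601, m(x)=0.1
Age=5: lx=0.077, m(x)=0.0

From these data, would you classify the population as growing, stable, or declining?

R0 = Σ lx·mx = 0 + 0 + 0.0998 + 0.174 + 0.0601 + 0 = 0.3339
R0 < 1, so the population is declining.

declining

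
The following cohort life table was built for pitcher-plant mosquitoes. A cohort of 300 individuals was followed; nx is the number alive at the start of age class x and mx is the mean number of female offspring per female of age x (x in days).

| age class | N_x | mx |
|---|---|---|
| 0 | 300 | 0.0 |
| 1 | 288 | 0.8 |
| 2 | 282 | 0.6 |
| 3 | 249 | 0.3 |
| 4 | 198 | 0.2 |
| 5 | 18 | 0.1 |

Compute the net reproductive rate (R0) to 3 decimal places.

1.719

lx = nx/n0 = nx/300: 1, 0.96, 0.94, 0.83, 0.66, 0.06
lx·mx by age: 0, 0.768, 0.564, 0.249, 0.132, 0.006
R0 = Σ lx·mx = 1.719 → 1.719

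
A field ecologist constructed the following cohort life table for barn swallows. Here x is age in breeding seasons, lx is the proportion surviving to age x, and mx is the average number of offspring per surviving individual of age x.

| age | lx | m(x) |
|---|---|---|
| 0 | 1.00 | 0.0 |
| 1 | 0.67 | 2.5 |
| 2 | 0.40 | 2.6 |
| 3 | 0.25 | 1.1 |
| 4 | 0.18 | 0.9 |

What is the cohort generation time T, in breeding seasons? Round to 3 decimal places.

1.659

lx·mx: 0, 1.675, 1.04, 0.275, 0.162 → R0 = 3.152
x·lx·mx: 0, 1.675, 2.08, 0.825, 0.648 → Σ = 5.228
T = 5.228 / 3.152 = 1.658629… → 1.659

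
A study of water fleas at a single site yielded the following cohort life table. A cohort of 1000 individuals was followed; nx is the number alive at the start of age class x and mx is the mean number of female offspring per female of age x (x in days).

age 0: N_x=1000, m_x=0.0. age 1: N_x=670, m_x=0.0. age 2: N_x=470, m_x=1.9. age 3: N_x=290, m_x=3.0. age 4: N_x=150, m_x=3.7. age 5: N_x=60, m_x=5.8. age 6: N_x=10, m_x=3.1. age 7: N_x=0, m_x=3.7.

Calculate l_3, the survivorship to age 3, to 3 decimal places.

0.290

l_3 = n_3/n_0 = 290/1000 = 0.29 → 0.290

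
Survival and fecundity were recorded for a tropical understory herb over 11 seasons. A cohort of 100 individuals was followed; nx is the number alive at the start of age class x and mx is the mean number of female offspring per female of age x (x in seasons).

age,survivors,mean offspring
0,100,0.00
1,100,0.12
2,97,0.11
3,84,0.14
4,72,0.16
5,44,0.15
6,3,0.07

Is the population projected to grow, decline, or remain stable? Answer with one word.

declining

lx = nx/n0 = nx/100: 1, 1, 0.97, 0.84, 0.72, 0.44, 0.03
R0 = Σ lx·mx = 0 + 0.12 + 0.1067 + 0.1176 + 0.1152 + 0.066 + 0.0021 = 0.5276
R0 < 1, so the population is declining.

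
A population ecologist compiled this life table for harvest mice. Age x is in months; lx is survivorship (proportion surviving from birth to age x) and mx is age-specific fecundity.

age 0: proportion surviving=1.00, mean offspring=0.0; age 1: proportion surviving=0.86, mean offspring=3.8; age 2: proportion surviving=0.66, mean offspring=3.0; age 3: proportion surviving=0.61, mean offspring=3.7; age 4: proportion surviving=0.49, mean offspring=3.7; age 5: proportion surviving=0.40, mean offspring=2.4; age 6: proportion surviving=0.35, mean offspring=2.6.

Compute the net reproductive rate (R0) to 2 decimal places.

11.19

lx·mx by age: 0, 3.268, 1.98, 2.257, 1.813, 0.96, 0.91
R0 = Σ lx·mx = 11.188 → 11.19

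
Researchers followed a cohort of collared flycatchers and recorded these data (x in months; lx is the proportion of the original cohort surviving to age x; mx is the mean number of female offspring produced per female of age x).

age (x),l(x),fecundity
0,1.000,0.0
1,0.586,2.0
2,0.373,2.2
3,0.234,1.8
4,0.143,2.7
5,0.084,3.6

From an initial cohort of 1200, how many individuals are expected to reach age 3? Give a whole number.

Expected survivors = N0 · l_3 = 1200 × 0.234 = 280.8 → 281

281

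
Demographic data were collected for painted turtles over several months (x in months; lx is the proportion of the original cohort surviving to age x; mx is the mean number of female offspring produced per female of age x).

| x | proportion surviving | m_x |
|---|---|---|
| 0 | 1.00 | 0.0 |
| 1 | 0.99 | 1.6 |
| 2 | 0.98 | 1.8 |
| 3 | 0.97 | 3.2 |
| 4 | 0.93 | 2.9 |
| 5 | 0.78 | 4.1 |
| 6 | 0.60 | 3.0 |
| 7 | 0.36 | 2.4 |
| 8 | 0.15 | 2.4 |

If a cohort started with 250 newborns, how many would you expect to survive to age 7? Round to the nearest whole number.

90

Expected survivors = N0 · l_7 = 250 × 0.36 = 90 → 90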